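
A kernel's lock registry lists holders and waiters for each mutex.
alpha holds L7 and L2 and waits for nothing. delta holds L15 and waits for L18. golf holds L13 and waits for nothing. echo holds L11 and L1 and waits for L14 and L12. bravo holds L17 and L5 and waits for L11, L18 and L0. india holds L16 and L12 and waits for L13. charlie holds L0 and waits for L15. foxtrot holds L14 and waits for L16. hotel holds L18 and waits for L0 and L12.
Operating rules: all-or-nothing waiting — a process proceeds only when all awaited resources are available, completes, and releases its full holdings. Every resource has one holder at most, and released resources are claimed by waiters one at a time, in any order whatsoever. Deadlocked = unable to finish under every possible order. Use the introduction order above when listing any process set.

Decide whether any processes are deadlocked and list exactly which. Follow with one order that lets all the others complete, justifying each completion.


The deadlocked set is delta, bravo, charlie and hotel.
Key observation: nobody on the ring delta -> hotel -> charlie -> delta can start until another member finishes, which never happens; bravo waits into the deadlock from upstream.
A valid finishing order for the others: golf, india, foxtrot, echo, alpha.
Verifying each step:
  run golf (it waits on nothing); releases L13
  india: everything it awaited (L13) is free; runs, freeing L16 and L12
  foxtrot: everything it awaited (L16) is free; runs, freeing L14
  echo: everything it awaited (L14 and L12) is free; runs, freeing L11 and L1
  run alpha (it waits on nothing); releases L7 and L2


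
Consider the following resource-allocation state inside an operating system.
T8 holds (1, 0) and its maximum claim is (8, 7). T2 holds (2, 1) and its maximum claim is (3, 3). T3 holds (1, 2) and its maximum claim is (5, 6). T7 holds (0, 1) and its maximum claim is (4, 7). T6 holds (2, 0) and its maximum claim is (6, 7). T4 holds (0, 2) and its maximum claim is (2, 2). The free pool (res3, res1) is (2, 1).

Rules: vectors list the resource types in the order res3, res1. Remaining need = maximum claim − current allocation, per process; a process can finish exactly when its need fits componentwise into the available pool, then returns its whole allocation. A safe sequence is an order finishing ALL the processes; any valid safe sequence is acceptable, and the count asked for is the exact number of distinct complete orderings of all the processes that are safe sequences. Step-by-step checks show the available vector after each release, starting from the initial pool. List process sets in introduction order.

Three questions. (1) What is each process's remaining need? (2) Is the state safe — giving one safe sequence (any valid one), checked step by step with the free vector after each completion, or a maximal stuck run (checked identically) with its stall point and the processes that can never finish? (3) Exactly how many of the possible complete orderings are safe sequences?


(1) Outstanding need per process (order res3, res1):
  T8: (7, 7)
  T2: (1, 2)
  T3: (4, 4)
  T7: (4, 6)
  T6: (4, 7)
  T4: (2, 0)
(2) SAFE, for example via the order T4, T2, T3, T7, T6, T8.
Key observation: the order's first zero-slack moment is T4 ((2, 0) needed, (2, 1) free — a requested resource with nothing to spare).
Step-by-step check:
  pool = (2, 1)
  run T4 (needs (2, 0), free (2, 1)); after release of (0, 2) the pool is (2, 3)
  run T2 (needs (1, 2), free (2, 3)); after release of (2, 1) the pool is (4, 4)
  run T3 (needs (4, 4), free (4, 4)); after release of (1, 2) the pool is (5, 6)
  run T7 (needs (4, 6), free (5, 6)); after release of (0, 1) the pool is (5, 7)
  run T6 (needs (4, 7), free (5, 7)); after release of (2, 0) the pool is (7, 7)
  run T8 (needs (7, 7), free (7, 7)); after release of (1, 0) the pool is (8, 7)
(3) The exact count: 1 of the possible complete orderings is a safe sequence.


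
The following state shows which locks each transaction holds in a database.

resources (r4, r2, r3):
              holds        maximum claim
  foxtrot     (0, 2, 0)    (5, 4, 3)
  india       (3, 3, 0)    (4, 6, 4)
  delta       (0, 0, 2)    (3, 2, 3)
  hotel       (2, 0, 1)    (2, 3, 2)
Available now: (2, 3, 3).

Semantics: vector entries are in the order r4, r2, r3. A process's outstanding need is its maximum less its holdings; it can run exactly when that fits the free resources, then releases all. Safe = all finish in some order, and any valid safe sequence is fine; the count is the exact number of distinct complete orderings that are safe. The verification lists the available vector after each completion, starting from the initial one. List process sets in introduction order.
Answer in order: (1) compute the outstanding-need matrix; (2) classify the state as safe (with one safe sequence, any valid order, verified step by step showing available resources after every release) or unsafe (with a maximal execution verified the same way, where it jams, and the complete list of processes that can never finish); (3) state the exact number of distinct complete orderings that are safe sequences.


(1) Outstanding need per process (order r4, r2, r3):
  foxtrot: (5, 2, 3)
  india: (1, 3, 4)
  delta: (3, 2, 1)
  hotel: (0, 3, 1)
(2) SAFE. One safe sequence: hotel, india, foxtrot, delta.
Key observation: reading the order forward, hotel is the first process whose need (0, 3, 1) meets the free pool (2, 3, 3) exactly on a resource it requests.
Step-by-step check:
  pool = (2, 3, 3)
  hotel: need (0, 3, 1) fits (2, 3, 3); releases (2, 0, 1), pool now (4, 3, 4)
  india: need (1, 3, 4) fits (4, 3, 4); releases (3, 3, 0), pool now (7, 6, 4)
  foxtrot: need (5, 2, 3) fits (7, 6, 4); releases (0, 2, 0), pool now (7, 8, 4)
  delta: need (3, 2, 1) fits (7, 8, 4); releases (0, 0, 2), pool now (7, 8, 6)
(3) The exact count: 3 of the possible complete orderings are safe sequences.


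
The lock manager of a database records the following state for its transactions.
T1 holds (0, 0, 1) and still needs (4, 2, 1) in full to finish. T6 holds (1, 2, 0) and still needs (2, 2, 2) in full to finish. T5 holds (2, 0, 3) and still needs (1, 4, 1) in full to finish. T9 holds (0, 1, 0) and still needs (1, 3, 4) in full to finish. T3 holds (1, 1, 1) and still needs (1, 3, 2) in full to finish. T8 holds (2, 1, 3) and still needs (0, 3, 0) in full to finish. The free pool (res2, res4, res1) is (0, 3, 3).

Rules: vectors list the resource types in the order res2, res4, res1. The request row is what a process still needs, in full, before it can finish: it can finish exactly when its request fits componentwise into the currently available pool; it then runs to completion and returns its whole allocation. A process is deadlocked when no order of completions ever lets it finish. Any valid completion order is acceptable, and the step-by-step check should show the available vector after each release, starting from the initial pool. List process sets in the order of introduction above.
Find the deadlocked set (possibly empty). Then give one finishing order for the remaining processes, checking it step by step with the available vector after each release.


The deadlocked set is empty.
Key observation: there is always a runnable process — T8 first — so the state unwinds completely.
The rest can finish in the order T8, T5, T1, T3, T9, T6. Verifying each step:
  pool = (0, 3, 3)
  T8: need (0, 3, 0) fits (0, 3, 3); releases (2, 1, 3), pool now (2, 4, 6)
  T5: need (1, 4, 1) fits (2, 4, 6); releases (2, 0, 3), pool now (4, 4, 9)
  T1: need (4, 2, 1) fits (4, 4, 9); releases (0, 0, 1), pool now (4, 4, 10)
  T3: need (1, 3, 2) fits (4, 4, 10); releases (1, 1, 1), pool now (5, 5, 11)
  T9: need (1, 3, 4) fits (5, 5, 11); releases (0, 1, 0), pool now (5, 6, 11)
  T6: need (2, 2, 2) fits (5, 6, 11); releases (1, 2, 0), pool now (6, 8, 11)


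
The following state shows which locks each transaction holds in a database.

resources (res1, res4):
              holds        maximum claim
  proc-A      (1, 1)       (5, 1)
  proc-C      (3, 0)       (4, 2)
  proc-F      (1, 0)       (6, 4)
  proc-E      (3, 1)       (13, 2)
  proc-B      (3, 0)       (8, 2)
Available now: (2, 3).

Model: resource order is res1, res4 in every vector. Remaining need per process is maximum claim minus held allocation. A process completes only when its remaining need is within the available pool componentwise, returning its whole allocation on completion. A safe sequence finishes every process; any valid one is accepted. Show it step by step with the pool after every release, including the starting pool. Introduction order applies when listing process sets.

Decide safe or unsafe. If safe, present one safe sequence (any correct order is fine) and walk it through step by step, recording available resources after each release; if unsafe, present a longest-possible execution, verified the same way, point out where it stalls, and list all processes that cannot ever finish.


SAFE, for example via the order proc-C, proc-A, proc-F, proc-B, proc-E.
Key observation: the order's first zero-slack moment is proc-F ((5, 4) needed, (6, 4) free — a requested resource with nothing to spare).
Step-by-step check:
  pool = (2, 3)
  proc-C needs (1, 2) <= (2, 3) -> finishes; pool += (3, 0) = (5, 3)
  proc-A needs (4, 0) <= (5, 3) -> finishes; pool += (1, 1) = (6, 4)
  proc-F needs (5, 4) <= (6, 4) -> finishes; pool += (1, 0) = (7, 4)
  proc-B needs (5, 2) <= (7, 4) -> finishes; pool += (3, 0) = (10, 4)
  proc-E needs (10, 1) <= (10, 4) -> finishes; pool += (3, 1) = (13, 5)


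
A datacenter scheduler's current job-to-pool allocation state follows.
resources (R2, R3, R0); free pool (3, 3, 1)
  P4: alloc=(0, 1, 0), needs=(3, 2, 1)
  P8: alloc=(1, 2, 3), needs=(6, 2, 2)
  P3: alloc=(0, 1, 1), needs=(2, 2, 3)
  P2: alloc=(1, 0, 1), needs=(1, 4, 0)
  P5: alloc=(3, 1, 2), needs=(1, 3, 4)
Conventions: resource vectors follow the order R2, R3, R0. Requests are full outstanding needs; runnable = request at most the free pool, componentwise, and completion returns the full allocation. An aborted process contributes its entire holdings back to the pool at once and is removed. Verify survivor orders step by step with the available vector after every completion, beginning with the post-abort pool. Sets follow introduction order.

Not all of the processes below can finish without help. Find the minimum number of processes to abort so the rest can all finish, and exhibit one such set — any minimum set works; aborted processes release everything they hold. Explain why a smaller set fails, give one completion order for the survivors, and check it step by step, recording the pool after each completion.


Abort P5.
Key observation: aborting P5 returns (3, 1, 2), and P3 — hopeless before — runs at step 2 with the returned capacity in the pool.
No smaller set exists: with zero aborts the deadlock remains.
Survivors finish in the order: P4, P3, P2, P8. Walking it through (pool after the aborts first):
  pool = (6, 4, 3)
  run P4 (needs (3, 2, 1), free (6, 4, 3)); after release of (0, 1, 0) the pool is (6, 5, 3)
  run P3 (needs (2, 2, 3), free (6, 5, 3)); after release of (0, 1, 1) the pool is (6, 6, 4)
  run P2 (needs (1, 4, 0), free (6, 6, 4)); after release of (1, 0, 1) the pool is (7, 6, 5)
  run P8 (needs (6, 2, 2), free (7, 6, 5)); after release of (1, 2, 3) the pool is (8, 8, 8)


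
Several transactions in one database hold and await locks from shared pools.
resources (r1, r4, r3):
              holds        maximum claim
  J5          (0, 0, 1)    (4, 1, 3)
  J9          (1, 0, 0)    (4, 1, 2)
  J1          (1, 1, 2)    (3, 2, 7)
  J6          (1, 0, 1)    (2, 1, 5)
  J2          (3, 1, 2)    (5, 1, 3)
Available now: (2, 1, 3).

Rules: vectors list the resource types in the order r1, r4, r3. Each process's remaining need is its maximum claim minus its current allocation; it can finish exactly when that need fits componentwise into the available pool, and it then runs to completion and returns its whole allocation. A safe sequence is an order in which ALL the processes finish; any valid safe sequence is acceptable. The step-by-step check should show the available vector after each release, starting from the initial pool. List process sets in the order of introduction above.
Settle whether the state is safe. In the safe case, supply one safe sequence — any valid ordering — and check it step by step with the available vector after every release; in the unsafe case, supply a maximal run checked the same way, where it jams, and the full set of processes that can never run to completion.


The state is SAFE; one workable sequence: J2, J9, J1, J5, J6.
Key observation: J2 marks the first exact bind of the order: its need (2, 0, 1) fits the free (2, 1, 3) with zero slack on a requested resource.
Step-by-step check:
  pool = (2, 1, 3)
  J2: need (2, 0, 1) fits (2, 1, 3); releases (3, 1, 2), pool now (5, 2, 5)
  J9: need (3, 1, 2) fits (5, 2, 5); releases (1, 0, 0), pool now (6, 2, 5)
  J1: need (2, 1, 5) fits (6, 2, 5); releases (1, 1, 2), pool now (7, 3, 7)
  J5: need (4, 1, 2) fits (7, 3, 7); releases (0, 0, 1), pool now (7, 3, 8)
  J6: need (1, 1, 4) fits (7, 3, 8); releases (1, 0, 1), pool now (8, 3, 9)


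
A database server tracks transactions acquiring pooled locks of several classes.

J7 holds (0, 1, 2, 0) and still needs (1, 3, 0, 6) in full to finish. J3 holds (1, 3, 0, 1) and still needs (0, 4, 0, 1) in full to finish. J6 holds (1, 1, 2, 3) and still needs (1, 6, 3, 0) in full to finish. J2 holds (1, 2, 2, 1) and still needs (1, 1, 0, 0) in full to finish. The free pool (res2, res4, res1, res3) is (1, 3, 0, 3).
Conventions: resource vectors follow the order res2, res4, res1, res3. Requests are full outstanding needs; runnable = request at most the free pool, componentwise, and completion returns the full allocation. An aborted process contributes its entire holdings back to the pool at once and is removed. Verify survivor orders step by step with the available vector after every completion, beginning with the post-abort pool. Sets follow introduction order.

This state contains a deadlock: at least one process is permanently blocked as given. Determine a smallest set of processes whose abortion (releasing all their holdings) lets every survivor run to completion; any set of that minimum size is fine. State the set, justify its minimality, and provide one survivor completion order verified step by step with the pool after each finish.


The answer: abort J7.
Key observation: J6 could never have finished before the abort; with (0, 1, 2, 0) returned by J7, it fits at step 3.
Minimality: the empty abort set fails — the state is deadlocked as it stands.
The survivors complete as J2, J3, J6. Step-by-step check (starting from the post-abort pool):
  pool = (1, 4, 2, 3)
  J2: need (1, 1, 0, 0) fits (1, 4, 2, 3); releases (1, 2, 2, 1), pool now (2, 6, 4, 4)
  J3: need (0, 4, 0, 1) fits (2, 6, 4, 4); releases (1, 3, 0, 1), pool now (3, 9, 4, 5)
  J6: need (1, 6, 3, 0) fits (3, 9, 4, 5); releases (1, 1, 2, 3), pool now (4, 10, 6, 8)


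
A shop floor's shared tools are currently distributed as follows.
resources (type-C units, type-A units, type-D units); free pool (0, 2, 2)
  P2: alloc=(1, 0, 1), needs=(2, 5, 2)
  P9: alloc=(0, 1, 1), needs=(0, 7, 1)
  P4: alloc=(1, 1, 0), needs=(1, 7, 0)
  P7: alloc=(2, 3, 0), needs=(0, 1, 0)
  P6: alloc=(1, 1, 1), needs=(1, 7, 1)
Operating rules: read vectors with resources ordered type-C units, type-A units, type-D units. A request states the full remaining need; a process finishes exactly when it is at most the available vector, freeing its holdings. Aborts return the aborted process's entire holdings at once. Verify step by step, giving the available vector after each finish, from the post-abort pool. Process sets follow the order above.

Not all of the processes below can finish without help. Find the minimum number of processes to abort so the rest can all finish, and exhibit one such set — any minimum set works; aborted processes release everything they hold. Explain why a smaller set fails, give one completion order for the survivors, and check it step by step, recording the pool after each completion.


Abort P9 and P4.
Key observation: P6 was stuck for good until P9 and P4 gave back (1, 2, 1); in the order shown it finishes at step 3.
No one abort is enough; case by case: P2 alone leaves P9 blocked (short on type-A units); P9 alone leaves P4 blocked (short on type-A units); P4 alone leaves P9 blocked (short on type-A units); P7 alone leaves P9 blocked (short on type-A units); P6 alone leaves P9 blocked (short on type-A units).
The survivors complete as P7, P2, P6. Walking it through (starting from the post-abort pool):
  pool = (1, 4, 3)
  P7: need (0, 1, 0) fits (1, 4, 3); releases (2, 3, 0), pool now (3, 7, 3)
  P2: need (2, 5, 2) fits (3, 7, 3); releases (1, 0, 1), pool now (4, 7, 4)
  P6: need (1, 7, 1) fits (4, 7, 4); releases (1, 1, 1), pool now (5, 8, 5)


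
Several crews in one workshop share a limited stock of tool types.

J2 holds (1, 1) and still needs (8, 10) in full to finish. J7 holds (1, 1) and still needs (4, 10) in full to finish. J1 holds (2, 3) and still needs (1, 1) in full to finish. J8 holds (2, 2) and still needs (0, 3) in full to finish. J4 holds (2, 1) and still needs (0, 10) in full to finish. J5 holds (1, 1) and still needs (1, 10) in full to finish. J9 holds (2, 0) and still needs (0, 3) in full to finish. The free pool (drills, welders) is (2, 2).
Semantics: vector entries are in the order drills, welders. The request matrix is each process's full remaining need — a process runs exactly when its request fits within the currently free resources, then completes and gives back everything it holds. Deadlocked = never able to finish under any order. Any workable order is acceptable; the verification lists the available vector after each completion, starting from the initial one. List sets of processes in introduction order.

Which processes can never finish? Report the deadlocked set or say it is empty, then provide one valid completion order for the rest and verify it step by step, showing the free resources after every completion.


Deadlocked: J2, J7, J4 and J5.
Key observation: even finishing J1, J9, J8 leaves just (8, 7) free — too little welders for any of the remaining processes.
One completion order for the rest: J1, J9, J8. Step-by-step check:
  pool = (2, 2)
  J1: need (1, 1) fits (2, 2); releases (2, 3), pool now (4, 5)
  J9: need (0, 3) fits (4, 5); releases (2, 0), pool now (6, 5)
  J8: need (0, 3) fits (6, 5); releases (2, 2), pool now (8, 7)
The stuck group stays short no matter what:
  J2 cannot run: need (8, 10) vs free (8, 7) (insufficient welders)
  J7 cannot run: need (4, 10) vs free (8, 7) (insufficient welders)
  J4 cannot run: need (0, 10) vs free (8, 7) (insufficient welders)
  J5 cannot run: need (1, 10) vs free (8, 7) (insufficient welders)


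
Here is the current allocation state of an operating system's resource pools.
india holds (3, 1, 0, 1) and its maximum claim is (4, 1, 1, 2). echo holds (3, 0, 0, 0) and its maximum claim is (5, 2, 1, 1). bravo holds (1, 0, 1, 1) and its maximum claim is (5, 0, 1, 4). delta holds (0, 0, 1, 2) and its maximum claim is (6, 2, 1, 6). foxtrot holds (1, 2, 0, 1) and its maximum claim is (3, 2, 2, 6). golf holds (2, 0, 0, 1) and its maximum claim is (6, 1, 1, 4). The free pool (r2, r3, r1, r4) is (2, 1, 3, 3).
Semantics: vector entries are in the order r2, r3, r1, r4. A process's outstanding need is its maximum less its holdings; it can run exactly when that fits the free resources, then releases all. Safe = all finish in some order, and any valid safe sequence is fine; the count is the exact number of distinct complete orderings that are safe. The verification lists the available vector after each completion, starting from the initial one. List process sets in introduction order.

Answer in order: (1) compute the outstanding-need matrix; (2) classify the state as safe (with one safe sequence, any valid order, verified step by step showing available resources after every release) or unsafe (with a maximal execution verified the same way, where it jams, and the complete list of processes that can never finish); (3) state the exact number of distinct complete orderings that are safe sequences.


(1) Outstanding need per process (order r2, r3, r1, r4):
  india: (1, 0, 1, 1)
  echo: (2, 2, 1, 1)
  bravo: (4, 0, 0, 3)
  delta: (6, 2, 0, 4)
  foxtrot: (2, 0, 2, 5)
  golf: (4, 1, 1, 3)
(2) SAFE, for example via the order india, bravo, golf, delta, foxtrot, echo.
Key observation: delta marks the first exact bind of the order: its need (6, 2, 0, 4) fits the free (8, 2, 4, 6) with zero slack on a requested resource.
Verifying each step:
  pool = (2, 1, 3, 3)
  india: need (1, 0, 1, 1) fits (2, 1, 3, 3); releases (3, 1, 0, 1), pool now (5, 2, 3, 4)
  bravo: need (4, 0, 0, 3) fits (5, 2, 3, 4); releases (1, 0, 1, 1), pool now (6, 2, 4, 5)
  golf: need (4, 1, 1, 3) fits (6, 2, 4, 5); releases (2, 0, 0, 1), pool now (8, 2, 4, 6)
  delta: need (6, 2, 0, 4) fits (8, 2, 4, 6); releases (0, 0, 1, 2), pool now (8, 2, 5, 8)
  foxtrot: need (2, 0, 2, 5) fits (8, 2, 5, 8); releases (1, 2, 0, 1), pool now (9, 4, 5, 9)
  echo: need (2, 2, 1, 1) fits (9, 4, 5, 9); releases (3, 0, 0, 0), pool now (12, 4, 5, 9)
(3) Exactly 66 of the possible complete orderings are safe sequences.


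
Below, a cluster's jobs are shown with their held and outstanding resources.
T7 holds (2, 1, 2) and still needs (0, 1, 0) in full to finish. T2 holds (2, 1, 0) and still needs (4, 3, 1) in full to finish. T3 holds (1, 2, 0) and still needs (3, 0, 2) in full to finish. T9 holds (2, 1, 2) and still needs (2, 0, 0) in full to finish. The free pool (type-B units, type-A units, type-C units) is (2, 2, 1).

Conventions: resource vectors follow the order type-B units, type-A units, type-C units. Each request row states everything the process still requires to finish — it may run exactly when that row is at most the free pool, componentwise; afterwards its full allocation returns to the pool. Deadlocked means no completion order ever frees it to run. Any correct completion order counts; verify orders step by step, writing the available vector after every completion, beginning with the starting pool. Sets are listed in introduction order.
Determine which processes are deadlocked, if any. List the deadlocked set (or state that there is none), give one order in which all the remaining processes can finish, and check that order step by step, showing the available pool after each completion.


The deadlocked set is empty.
Key observation: T9 leads a chain of completions in which each release enables another process.
One completion order for the rest: T9, T7, T3, T2. Verifying each step:
  pool = (2, 2, 1)
  run T9 (needs (2, 0, 0), free (2, 2, 1)); after release of (2, 1, 2) the pool is (4, 3, 3)
  run T7 (needs (0, 1, 0), free (4, 3, 3)); after release of (2, 1, 2) the pool is (6, 4, 5)
  run T3 (needs (3, 0, 2), free (6, 4, 5)); after release of (1, 2, 0) the pool is (7, 6, 5)
  run T2 (needs (4, 3, 1), free (7, 6, 5)); after release of (2, 1, 0) the pool is (9, 7, 5)


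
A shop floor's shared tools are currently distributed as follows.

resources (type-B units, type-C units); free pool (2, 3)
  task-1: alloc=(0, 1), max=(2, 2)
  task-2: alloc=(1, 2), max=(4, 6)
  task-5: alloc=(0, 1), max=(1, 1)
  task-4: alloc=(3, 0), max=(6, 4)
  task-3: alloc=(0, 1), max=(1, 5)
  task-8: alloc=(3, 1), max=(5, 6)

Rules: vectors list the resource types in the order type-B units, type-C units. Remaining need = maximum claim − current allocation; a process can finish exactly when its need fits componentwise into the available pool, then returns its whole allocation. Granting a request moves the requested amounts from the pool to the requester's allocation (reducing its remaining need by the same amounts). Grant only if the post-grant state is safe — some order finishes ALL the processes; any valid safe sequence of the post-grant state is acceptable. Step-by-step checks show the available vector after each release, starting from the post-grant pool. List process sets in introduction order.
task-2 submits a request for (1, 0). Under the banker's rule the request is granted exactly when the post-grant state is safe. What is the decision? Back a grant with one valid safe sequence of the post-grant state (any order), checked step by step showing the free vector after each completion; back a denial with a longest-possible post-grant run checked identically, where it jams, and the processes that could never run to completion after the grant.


DENY: after the grant no complete ordering would exist.
Key observation: type-B units is the bottleneck — with task-5, task-3 done the pool holds (1, 5), short of every remaining need.
After a pretend grant, a maximal execution: task-5, task-3 — then nothing else fits. Check, step by step:
  pool = (1, 3)
  task-5 needs (1, 0) <= (1, 3) -> finishes; pool += (0, 1) = (1, 4)
  task-3 needs (1, 4) <= (1, 4) -> finishes; pool += (0, 1) = (1, 5)
  task-1 cannot run: need (2, 1) vs free (1, 5) (insufficient type-B units)
  task-2 cannot run: need (2, 4) vs free (1, 5) (insufficient type-B units)
  task-4 cannot run: need (3, 4) vs free (1, 5) (insufficient type-B units)
  task-8 cannot run: need (2, 5) vs free (1, 5) (insufficient type-B units)
Had the request been granted, task-1, task-2, task-4 and task-8 could never finish.


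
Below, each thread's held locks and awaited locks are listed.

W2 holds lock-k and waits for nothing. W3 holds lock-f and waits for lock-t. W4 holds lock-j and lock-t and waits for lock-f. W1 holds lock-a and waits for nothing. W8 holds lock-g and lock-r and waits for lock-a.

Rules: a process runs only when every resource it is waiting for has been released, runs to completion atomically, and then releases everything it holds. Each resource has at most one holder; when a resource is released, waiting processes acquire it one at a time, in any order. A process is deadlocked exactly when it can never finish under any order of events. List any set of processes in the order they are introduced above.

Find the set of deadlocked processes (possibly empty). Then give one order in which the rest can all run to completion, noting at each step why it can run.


Deadlocked set: W3 and W4.
Key observation: the loop W3 -> W4 -> W3 blocks itself forever; no other process is dragged down with it.
A valid finishing order for the others: W1, W8, W2.
Walking it through:
  run W1 (it waits on nothing); releases lock-a
  W8: everything it awaited (lock-a) is free; runs, freeing lock-g and lock-r
  run W2 (it waits on nothing); releases lock-k


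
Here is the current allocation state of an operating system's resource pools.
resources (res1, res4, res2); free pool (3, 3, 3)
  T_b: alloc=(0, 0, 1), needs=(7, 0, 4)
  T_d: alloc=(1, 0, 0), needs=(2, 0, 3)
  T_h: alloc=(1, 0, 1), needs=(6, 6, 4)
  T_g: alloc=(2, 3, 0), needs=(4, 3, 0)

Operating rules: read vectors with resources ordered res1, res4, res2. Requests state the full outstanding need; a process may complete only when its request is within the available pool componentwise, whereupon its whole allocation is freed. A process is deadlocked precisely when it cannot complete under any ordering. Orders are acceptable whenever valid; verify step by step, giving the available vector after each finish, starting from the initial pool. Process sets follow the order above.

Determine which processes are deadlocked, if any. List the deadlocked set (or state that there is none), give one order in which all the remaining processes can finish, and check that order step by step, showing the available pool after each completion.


Deadlocked: T_b and T_h.
Key observation: once T_d, T_g finish, the pool peaks at (6, 6, 3) — and every remaining process still needs more res2 than that.
One completion order for the rest: T_d, T_g. Check, step by step:
  pool = (3, 3, 3)
  T_d: need (2, 0, 3) fits (3, 3, 3); releases (1, 0, 0), pool now (4, 3, 3)
  T_g: need (4, 3, 0) fits (4, 3, 3); releases (2, 3, 0), pool now (6, 6, 3)
The blocked processes can never fit:
  T_b still needs (7, 0, 4) but only (6, 6, 3) is free — short on res1 and res2
  T_h still needs (6, 6, 4) but only (6, 6, 3) is free — short on res2


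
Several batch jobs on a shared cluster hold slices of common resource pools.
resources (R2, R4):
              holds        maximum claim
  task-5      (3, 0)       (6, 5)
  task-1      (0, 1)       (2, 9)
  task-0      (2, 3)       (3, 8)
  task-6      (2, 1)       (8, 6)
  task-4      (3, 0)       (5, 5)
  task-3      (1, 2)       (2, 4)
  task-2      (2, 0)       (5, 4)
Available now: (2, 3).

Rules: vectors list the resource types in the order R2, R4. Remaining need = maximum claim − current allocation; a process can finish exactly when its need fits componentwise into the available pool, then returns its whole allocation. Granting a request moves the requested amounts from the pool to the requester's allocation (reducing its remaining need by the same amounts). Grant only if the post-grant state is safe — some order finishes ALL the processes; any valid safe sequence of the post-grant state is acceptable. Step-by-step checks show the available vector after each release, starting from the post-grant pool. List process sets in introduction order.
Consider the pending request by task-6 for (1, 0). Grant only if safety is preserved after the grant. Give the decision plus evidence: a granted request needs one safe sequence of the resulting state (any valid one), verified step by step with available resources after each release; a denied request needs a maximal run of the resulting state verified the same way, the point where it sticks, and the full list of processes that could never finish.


GRANT. The post-grant state is safe; one safe sequence: task-3, task-4, task-5, task-0, task-6, task-1, task-2.
Key observation: (1, 3) free after granting still covers task-3 first, and each release covers the next.
Step-by-step check of the post-grant state:
  pool = (1, 3)
  task-3: need (1, 2) fits (1, 3); releases (1, 2), pool now (2, 5)
  task-4: need (2, 5) fits (2, 5); releases (3, 0), pool now (5, 5)
  task-5: need (3, 5) fits (5, 5); releases (3, 0), pool now (8, 5)
  task-0: need (1, 5) fits (8, 5); releases (2, 3), pool now (10, 8)
  task-6: need (5, 5) fits (10, 8); releases (3, 1), pool now (13, 9)
  task-1: need (2, 8) fits (13, 9); releases (0, 1), pool now (13, 10)
  task-2: need (3, 4) fits (13, 10); releases (2, 0), pool now (15, 10)


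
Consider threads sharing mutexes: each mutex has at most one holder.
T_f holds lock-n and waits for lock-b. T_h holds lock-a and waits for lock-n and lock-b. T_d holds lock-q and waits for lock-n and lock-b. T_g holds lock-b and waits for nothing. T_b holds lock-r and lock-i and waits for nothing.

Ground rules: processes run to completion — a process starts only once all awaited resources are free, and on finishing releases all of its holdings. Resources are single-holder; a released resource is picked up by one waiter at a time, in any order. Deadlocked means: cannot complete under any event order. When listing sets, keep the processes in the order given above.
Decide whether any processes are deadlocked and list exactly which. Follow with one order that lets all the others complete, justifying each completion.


No process is deadlocked.
Key observation: no waiting chain loops back on itself — every chain ends at a process that waits on nothing, so everyone eventually runs.
A valid finishing order for the others: T_b, T_g, T_f, T_h, T_d.
Step-by-step check:
  run T_b (it waits on nothing); releases lock-r and lock-i
  run T_g (it waits on nothing); releases lock-b
  T_f waits on lock-b — all released -> runs and releases lock-n
  T_h waits on lock-n and lock-b — all released -> runs and releases lock-a
  T_d waits on lock-n and lock-b — all released -> runs and releases lock-q


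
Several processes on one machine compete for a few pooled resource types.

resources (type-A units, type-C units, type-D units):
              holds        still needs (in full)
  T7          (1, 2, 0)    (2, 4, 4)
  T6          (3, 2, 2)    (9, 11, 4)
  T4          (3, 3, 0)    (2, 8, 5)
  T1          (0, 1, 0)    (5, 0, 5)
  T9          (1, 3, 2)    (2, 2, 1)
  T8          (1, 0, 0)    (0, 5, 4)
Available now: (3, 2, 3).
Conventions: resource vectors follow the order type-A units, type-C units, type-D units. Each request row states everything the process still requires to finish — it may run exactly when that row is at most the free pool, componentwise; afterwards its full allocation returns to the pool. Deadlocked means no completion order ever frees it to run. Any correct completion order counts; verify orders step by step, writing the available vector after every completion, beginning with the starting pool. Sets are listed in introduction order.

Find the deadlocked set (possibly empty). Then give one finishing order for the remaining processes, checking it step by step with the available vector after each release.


Nothing here is deadlocked.
Key observation: there is always a runnable process — T9 first — so the state unwinds completely.
One completion order for the rest: T9, T8, T7, T1, T4, T6. Walking it through:
  pool = (3, 2, 3)
  T9 needs (2, 2, 1) <= (3, 2, 3) -> finishes; pool += (1, 3, 2) = (4, 5, 5)
  T8 needs (0, 5, 4) <= (4, 5, 5) -> finishes; pool += (1, 0, 0) = (5, 5, 5)
  T7 needs (2, 4, 4) <= (5, 5, 5) -> finishes; pool += (1, 2, 0) = (6, 7, 5)
  T1 needs (5, 0, 5) <= (6, 7, 5) -> finishes; pool += (0, 1, 0) = (6, 8, 5)
  T4 needs (2, 8, 5) <= (6, 8, 5) -> finishes; pool += (3, 3, 0) = (9, 11, 5)
  T6 needs (9, 11, 4) <= (9, 11, 5) -> finishes; pool += (3, 2, 2) = (12, 13, 7)


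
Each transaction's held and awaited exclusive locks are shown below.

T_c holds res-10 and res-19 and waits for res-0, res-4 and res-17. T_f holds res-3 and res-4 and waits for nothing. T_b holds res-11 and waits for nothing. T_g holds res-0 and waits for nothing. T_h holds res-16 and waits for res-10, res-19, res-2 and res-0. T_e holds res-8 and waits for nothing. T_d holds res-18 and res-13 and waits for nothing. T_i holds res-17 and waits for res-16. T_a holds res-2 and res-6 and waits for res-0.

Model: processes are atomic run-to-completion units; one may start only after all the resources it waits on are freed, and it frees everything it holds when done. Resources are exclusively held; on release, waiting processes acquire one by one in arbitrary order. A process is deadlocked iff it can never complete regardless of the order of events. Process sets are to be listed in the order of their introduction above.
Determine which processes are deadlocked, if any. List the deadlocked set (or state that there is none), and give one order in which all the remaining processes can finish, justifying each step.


Deadlocked: T_c, T_h and T_i.
Key observation: nobody on the ring T_c -> T_i -> T_h -> T_c can start until another member finishes, which never happens; no other process is dragged down with it.
A valid finishing order for the others: T_d, T_g, T_b, T_e, T_f, T_a.
Verifying each step:
  T_d: no waits; runs immediately, freeing res-18 and res-13
  T_g: no waits; runs immediately, freeing res-0
  T_b: no waits; runs immediately, freeing res-11
  T_e: no waits; runs immediately, freeing res-8
  T_f: no waits; runs immediately, freeing res-3 and res-4
  run T_a (all its waits — res-0 — are resolved); releases res-2 and res-6


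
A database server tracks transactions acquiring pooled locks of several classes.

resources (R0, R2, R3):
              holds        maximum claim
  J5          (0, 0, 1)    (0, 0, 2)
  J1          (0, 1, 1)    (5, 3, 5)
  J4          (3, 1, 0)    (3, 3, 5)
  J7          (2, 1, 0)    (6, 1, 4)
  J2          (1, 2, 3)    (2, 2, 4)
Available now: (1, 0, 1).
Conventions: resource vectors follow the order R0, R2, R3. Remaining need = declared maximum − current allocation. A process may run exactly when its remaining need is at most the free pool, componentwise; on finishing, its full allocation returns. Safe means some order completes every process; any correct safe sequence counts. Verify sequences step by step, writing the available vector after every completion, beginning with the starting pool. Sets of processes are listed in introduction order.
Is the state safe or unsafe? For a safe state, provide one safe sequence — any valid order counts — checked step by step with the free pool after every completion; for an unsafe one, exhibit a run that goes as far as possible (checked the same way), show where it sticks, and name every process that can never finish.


SAFE. One safe sequence: J5, J2, J4, J7, J1.
Key observation: the order's first zero-slack moment is J5 ((0, 0, 1) needed, (1, 0, 1) free — a requested resource with nothing to spare).
Step-by-step check:
  pool = (1, 0, 1)
  run J5 (needs (0, 0, 1), free (1, 0, 1)); after release of (0, 0, 1) the pool is (1, 0, 2)
  run J2 (needs (1, 0, 1), free (1, 0, 2)); after release of (1, 2, 3) the pool is (2, 2, 5)
  run J4 (needs (0, 2, 5), free (2, 2, 5)); after release of (3, 1, 0) the pool is (5, 3, 5)
  run J7 (needs (4, 0, 4), free (5, 3, 5)); after release of (2, 1, 0) the pool is (7, 4, 5)
  run J1 (needs (5, 2, 4), free (7, 4, 5)); after release of (0, 1, 1) the pool is (7, 5, 6)


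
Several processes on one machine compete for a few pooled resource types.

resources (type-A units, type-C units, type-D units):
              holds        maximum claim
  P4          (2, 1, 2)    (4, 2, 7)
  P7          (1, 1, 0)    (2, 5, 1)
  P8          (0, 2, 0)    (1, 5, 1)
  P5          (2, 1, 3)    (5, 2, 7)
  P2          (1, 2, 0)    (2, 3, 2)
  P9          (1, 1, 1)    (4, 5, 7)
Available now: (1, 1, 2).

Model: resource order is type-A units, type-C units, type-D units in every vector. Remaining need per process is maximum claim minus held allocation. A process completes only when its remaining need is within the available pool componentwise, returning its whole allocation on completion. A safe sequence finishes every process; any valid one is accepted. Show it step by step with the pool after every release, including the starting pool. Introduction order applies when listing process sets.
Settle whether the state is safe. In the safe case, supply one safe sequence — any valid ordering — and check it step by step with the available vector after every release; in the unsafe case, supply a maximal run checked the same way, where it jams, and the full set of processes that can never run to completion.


The state is UNSAFE.
Key observation: once P2, P8, P7 finish, the pool peaks at (3, 6, 2) — and every remaining process still needs more type-D units than that.
A maximal execution: P2, P8, P7 — then nothing else fits. Walking it through:
  pool = (1, 1, 2)
  run P2 (needs (1, 1, 2), free (1, 1, 2)); after release of (1, 2, 0) the pool is (2, 3, 2)
  run P8 (needs (1, 3, 1), free (2, 3, 2)); after release of (0, 2, 0) the pool is (2, 5, 2)
  run P7 (needs (1, 4, 1), free (2, 5, 2)); after release of (1, 1, 0) the pool is (3, 6, 2)
  blocked: P4 wants (2, 1, 5), pool (3, 6, 2) — not enough type-D units
  blocked: P5 wants (3, 1, 4), pool (3, 6, 2) — not enough type-D units
  blocked: P9 wants (3, 4, 6), pool (3, 6, 2) — not enough type-D units
Permanently blocked: P4, P5 and P9.


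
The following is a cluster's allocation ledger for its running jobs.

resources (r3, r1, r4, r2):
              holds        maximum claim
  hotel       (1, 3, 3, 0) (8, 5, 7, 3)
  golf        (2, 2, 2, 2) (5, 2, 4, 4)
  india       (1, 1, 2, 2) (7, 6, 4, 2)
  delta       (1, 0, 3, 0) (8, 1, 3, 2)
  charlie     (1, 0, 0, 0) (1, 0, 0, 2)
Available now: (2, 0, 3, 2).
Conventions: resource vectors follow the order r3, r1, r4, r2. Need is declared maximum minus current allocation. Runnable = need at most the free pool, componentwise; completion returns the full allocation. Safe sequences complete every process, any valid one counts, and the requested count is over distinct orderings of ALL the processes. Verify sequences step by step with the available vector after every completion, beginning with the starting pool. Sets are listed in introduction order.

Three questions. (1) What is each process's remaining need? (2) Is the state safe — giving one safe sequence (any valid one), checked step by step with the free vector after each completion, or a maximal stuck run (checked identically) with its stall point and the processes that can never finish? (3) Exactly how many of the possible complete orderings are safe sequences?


(1) Outstanding need per process (order r3, r1, r4, r2):
  hotel: (7, 2, 4, 3)
  golf: (3, 0, 2, 2)
  india: (6, 5, 2, 0)
  delta: (7, 1, 0, 2)
  charlie: (0, 0, 0, 2)
(2) The state is UNSAFE.
Key observation: even finishing charlie, golf leaves just (5, 2, 5, 4) free — too little r3 for any of the remaining processes.
A maximal execution: charlie, golf — then nothing else fits. Step-by-step check:
  pool = (2, 0, 3, 2)
  charlie needs (0, 0, 0, 2) <= (2, 0, 3, 2) -> finishes; pool += (1, 0, 0, 0) = (3, 0, 3, 2)
  golf needs (3, 0, 2, 2) <= (3, 0, 3, 2) -> finishes; pool += (2, 2, 2, 2) = (5, 2, 5, 4)
  hotel still needs (7, 2, 4, 3) but only (5, 2, 5, 4) is free — short on r3
  india still needs (6, 5, 2, 0) but only (5, 2, 5, 4) is free — short on r3 and r1
  delta still needs (7, 1, 0, 2) but only (5, 2, 5, 4) is free — short on r3
Never able to finish: hotel, india and delta.
(3) The exact count: 0 of the possible complete orderings are safe sequences.
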